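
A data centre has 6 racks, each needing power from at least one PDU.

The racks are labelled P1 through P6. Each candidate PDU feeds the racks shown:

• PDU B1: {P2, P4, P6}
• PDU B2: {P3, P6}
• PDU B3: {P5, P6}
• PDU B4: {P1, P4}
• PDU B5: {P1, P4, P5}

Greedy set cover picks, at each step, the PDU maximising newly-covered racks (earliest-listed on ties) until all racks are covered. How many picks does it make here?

3

Greedy: pick B1 (covers 3 new) → pick B5 (covers 2 new) → pick B2 (covers 1 new). Total picks: 3.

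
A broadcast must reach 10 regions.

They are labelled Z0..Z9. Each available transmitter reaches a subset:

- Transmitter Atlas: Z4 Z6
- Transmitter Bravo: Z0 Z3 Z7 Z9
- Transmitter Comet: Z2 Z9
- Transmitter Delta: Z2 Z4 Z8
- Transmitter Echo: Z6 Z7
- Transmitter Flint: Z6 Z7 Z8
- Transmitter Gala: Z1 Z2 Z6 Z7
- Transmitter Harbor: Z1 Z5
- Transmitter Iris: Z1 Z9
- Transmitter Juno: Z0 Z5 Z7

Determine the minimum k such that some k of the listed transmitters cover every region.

4

Bravo and Delta and Gala and Harbor together: Bravo ∪ Delta ∪ Gala ∪ Harbor = {Z0, Z1, Z2, Z3, Z4, Z5, Z6, Z7, Z8, Z9} — every region is covered.
No 3 of the 10 transmitters cover everything (all 120 combinations miss at least one region), so 4 is optimal.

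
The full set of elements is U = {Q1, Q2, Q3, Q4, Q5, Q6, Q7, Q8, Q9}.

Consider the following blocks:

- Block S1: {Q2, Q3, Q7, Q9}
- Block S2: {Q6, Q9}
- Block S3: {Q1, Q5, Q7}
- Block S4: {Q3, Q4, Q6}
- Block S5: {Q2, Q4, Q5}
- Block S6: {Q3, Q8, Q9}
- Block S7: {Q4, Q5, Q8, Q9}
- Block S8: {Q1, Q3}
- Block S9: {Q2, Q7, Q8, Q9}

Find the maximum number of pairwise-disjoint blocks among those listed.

S2, S5, S8 are pairwise disjoint (S2={Q6,Q9}; S5={Q2,Q4,Q5}; S8={Q1,Q3}).
Every remaining block overlaps one of these, and no 4 of the listed blocks are pairwise disjoint, so 3 is the maximum.

3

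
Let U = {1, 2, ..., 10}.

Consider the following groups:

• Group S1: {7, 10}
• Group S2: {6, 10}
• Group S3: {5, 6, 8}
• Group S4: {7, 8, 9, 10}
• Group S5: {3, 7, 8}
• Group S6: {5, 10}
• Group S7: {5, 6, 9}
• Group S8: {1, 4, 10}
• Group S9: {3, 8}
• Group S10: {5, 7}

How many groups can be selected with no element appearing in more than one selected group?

3

S7, S8, S9 are pairwise disjoint (S7={5,6,9}; S8={1,4,10}; S9={3,8}).
Every remaining group overlaps one of these, and no 4 of the listed groups are pairwise disjoint, so 3 is the maximum.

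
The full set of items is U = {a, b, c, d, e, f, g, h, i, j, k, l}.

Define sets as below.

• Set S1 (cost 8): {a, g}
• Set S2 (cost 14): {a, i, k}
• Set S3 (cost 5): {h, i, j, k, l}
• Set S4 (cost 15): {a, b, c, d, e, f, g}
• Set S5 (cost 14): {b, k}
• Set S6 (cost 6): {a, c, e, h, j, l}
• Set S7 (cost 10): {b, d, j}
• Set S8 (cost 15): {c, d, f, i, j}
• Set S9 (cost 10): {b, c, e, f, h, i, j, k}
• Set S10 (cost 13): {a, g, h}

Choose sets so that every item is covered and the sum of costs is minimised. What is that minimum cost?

20

S3, S4 together cover every item (S3 ∪ S4 = {a, b, c, d, e, f, g, h, i, j, k, l}); total cost 5 + 15 = 20.
The greedy pick S3, S6, S4 costs 26; no covering selection beats 20.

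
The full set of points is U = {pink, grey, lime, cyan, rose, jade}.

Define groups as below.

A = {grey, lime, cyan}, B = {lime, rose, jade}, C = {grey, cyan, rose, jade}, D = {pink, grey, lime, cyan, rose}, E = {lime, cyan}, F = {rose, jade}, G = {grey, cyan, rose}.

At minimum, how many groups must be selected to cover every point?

C and D cover everything between them: the union {pink, grey, lime, cyan, rose, jade} is all of U.
No single group has all 6 points (the largest, D, has 5), so 2 is optimal.

2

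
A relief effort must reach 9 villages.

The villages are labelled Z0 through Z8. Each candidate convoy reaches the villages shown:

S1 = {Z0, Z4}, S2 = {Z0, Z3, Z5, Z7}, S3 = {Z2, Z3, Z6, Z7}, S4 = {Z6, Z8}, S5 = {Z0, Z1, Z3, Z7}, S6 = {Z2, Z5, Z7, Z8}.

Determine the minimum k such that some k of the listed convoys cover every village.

Take {S1, S3, S5, S6}. Their union is {Z0, Z1, Z2, Z3, Z4, Z5, Z6, Z7, Z8}, which is all 9 villages.
No 3 of the 6 convoys cover everything (all 20 combinations miss at least one village), so 4 is optimal.

4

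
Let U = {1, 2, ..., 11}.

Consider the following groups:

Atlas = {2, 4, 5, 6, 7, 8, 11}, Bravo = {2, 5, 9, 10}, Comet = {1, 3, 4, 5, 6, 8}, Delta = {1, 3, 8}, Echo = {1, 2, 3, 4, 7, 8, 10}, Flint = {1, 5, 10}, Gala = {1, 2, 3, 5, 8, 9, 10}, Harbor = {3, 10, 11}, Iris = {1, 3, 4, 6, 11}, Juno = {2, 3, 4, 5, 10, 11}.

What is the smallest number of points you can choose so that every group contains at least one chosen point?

Take H = {3, 5}. Each listed group contains at least one of these, so H is a hitting set of size 2.
The groups Bravo, Delta are pairwise disjoint, so any hitting set needs a separate point for each — at least 2. Hence 2 is optimal.

2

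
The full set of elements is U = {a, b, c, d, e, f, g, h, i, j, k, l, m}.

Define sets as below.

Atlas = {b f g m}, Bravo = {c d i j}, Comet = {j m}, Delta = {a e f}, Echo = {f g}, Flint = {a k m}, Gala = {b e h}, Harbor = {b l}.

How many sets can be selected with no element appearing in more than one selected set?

4

Bravo, Echo, Flint, Harbor are pairwise disjoint (Bravo={c,d,i,j}; Echo={f,g}; Flint={a,k,m}; Harbor={b,l}).
Every remaining set overlaps one of these, and no 5 of the listed sets are pairwise disjoint, so 4 is the maximum.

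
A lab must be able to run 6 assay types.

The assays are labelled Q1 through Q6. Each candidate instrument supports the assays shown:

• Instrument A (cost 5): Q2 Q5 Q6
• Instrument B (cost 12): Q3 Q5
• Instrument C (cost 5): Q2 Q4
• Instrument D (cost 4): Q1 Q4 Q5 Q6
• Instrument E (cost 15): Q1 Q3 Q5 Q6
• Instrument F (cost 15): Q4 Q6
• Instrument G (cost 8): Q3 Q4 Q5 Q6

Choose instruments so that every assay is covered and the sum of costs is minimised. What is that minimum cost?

A, D, G together cover every assay (A ∪ D ∪ G = {Q1, Q2, Q3, Q4, Q5, Q6}); total cost 5 + 4 + 8 = 17.
No covering selection has total cost below 17.

17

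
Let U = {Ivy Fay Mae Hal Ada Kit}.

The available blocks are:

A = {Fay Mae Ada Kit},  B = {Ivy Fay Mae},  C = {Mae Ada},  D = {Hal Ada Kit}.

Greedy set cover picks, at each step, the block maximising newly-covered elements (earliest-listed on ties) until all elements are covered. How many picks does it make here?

Greedy: pick A (covers 4 new) → pick B (covers 1 new) → pick D (covers 1 new). Total picks: 3.
(The true minimum cover uses only 2 blocks, so greedy is not optimal here.)

3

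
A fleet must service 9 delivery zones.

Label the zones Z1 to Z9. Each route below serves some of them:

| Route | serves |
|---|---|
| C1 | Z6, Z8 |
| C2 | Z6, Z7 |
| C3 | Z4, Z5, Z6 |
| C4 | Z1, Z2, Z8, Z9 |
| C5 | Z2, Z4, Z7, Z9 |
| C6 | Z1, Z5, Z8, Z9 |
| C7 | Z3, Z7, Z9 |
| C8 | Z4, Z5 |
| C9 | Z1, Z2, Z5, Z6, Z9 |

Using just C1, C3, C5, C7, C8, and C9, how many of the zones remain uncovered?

0

Union of C1, C3, C5, C7, C8, C9 = {Z1, Z2, Z3, Z4, Z5, Z6, Z7, Z8, Z9} — that's every zone, so 0 are uncovered.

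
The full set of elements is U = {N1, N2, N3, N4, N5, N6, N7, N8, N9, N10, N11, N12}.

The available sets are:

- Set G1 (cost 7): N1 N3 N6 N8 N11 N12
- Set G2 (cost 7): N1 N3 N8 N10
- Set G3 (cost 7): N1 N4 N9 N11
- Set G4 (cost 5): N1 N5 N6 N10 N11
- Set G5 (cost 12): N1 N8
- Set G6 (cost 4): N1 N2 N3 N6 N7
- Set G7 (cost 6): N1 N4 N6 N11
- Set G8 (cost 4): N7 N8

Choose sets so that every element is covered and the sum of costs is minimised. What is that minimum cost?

23

G1, G3, G4, G6 together cover every element (G1 ∪ G3 ∪ G4 ∪ G6 = {N1, N2, N3, N4, N5, N6, N7, N8, N9, N10, N11, N12}); total cost 7 + 7 + 5 + 4 = 23.
No covering selection has total cost below 23.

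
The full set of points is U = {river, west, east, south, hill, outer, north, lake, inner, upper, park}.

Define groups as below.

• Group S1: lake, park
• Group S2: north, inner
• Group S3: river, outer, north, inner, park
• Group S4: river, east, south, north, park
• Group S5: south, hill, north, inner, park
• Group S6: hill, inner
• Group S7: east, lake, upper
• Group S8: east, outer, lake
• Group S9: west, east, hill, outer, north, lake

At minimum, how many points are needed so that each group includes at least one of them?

3

Take H = {south, lake, inner}. Each listed group contains at least one of these, so H is a hitting set of size 3.
No choice of 2 points meets every group, so 3 is the minimum.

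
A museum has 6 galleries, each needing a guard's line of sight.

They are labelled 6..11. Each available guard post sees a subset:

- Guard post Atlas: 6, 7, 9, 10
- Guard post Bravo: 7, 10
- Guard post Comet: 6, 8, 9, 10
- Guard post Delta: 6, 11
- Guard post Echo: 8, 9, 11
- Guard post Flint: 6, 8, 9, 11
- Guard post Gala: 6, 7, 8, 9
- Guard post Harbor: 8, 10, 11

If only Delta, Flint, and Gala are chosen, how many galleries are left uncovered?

Union of Delta, Flint, Gala = {6, 7, 8, 9, 11}.
Not covered: 10 — 1 gallery.

1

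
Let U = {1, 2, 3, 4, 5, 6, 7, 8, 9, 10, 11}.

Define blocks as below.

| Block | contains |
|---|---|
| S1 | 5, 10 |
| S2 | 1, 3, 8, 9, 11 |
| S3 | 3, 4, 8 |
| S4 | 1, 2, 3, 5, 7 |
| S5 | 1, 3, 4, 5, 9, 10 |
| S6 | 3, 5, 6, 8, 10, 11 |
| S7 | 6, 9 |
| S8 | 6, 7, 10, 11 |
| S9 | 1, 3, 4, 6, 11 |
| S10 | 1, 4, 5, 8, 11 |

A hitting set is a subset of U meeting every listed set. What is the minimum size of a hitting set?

H = {5, 6, 8} meets every block (each contains at least one member of H), and |H| = 3.
The blocks S1, S3, S7 are pairwise disjoint, so any hitting set needs a separate element for each — at least 3. Hence 3 is optimal.

3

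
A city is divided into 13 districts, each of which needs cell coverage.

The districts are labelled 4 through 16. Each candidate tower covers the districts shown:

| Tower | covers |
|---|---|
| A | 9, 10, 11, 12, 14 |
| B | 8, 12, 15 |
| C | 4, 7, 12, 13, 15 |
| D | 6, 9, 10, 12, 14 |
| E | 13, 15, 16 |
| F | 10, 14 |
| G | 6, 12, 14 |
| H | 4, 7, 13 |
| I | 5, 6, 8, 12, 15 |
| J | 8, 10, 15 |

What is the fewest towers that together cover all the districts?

Take {A, C, E, I}. Their union is {4, 5, 6, 7, 8, 9, 10, 11, 12, 13, 14, 15, 16}, which is all 13 districts.
No 3 of the 10 towers cover everything (all 120 combinations miss at least one district), so 4 is optimal.

4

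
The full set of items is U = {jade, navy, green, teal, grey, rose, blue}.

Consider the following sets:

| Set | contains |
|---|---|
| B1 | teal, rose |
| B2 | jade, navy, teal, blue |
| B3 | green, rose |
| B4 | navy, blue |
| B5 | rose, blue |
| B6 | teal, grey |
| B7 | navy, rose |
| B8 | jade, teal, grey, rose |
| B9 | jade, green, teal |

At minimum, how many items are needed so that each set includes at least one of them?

The 3 items {navy, teal, rose} hit every set.
The sets B3, B4, B6 are pairwise disjoint, so any hitting set needs a separate item for each — at least 3. Hence 3 is optimal.

3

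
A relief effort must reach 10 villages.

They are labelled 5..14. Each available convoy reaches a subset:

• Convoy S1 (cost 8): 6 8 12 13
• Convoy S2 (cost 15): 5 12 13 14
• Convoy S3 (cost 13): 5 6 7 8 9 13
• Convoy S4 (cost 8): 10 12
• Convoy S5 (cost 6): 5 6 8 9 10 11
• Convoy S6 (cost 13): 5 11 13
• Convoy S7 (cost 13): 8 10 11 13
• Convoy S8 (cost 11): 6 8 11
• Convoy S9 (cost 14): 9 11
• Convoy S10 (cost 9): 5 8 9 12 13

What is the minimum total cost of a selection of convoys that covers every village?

S2, S3, S5 together cover every village (S2 ∪ S3 ∪ S5 = {5, 6, 7, 8, 9, 10, 11, 12, 13, 14}); total cost 15 + 13 + 6 = 34.
The greedy pick S5, S1, S3, S2 costs 42; no covering selection beats 34.

34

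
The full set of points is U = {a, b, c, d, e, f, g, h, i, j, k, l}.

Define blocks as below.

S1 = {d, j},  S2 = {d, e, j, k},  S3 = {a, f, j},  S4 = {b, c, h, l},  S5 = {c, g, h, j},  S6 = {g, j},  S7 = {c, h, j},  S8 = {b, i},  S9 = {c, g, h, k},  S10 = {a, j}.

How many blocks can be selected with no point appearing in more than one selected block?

S1, S8, S9 are pairwise disjoint (S1={d,j}; S8={b,i}; S9={c,g,h,k}).
Every remaining block overlaps one of these, and no 4 of the listed blocks are pairwise disjoint, so 3 is the maximum.

3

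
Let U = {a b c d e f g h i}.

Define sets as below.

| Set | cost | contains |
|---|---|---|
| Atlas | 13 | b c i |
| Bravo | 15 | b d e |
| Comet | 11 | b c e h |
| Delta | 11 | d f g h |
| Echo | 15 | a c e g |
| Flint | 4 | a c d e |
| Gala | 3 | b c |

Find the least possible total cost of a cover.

Atlas, Delta, Flint together cover every element (Atlas ∪ Delta ∪ Flint = {a, b, c, d, e, f, g, h, i}); total cost 13 + 11 + 4 = 28.
The greedy pick Flint, Gala, Delta, Atlas costs 31; no covering selection beats 28.

28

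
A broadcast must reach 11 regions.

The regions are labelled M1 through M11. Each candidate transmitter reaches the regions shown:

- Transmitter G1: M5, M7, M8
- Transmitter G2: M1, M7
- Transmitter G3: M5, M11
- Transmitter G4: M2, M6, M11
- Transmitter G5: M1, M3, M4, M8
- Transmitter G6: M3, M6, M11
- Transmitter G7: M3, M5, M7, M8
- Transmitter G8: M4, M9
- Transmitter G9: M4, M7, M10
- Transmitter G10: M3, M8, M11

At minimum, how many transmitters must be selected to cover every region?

5

Take {G3, G4, G5, G8, G9}. Their union is {M1, M2, M3, M4, M5, M6, M7, M8, M9, M10, M11}, which is all 11 regions.
No 4 of the 10 transmitters cover everything (all 210 combinations miss at least one region), so 5 is optimal.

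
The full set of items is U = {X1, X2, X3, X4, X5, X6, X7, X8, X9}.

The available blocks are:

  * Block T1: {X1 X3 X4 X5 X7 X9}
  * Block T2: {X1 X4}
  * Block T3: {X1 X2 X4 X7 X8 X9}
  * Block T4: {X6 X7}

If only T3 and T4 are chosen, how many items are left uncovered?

2

Union of T3, T4 = {X1, X2, X4, X6, X7, X8, X9}.
Not covered: X3, X5 — 2 items.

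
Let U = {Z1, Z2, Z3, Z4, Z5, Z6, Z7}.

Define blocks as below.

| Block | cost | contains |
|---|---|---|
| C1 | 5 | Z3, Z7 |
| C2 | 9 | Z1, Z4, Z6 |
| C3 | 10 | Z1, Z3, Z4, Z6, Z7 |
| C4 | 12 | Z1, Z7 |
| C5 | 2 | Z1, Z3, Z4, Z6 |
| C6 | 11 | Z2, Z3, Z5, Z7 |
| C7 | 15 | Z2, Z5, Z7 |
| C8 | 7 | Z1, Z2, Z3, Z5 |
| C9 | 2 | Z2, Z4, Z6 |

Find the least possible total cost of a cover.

13

C5, C6 together cover every point (C5 ∪ C6 = {Z1, Z2, Z3, Z4, Z5, Z6, Z7}); total cost 2 + 11 = 13.
The greedy pick C5, C9, C1, C8 costs 16; no covering selection beats 13.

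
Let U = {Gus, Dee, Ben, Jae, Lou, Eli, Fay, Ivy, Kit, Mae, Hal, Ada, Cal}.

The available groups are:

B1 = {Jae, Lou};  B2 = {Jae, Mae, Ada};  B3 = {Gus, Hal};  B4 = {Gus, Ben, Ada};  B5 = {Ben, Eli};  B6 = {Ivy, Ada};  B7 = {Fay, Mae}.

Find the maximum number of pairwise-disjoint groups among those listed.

B1, B3, B5, B6, B7 are pairwise disjoint (B1={Jae,Lou}; B3={Gus,Hal}; B5={Ben,Eli}; B6={Ivy,Ada}; B7={Fay,Mae}).
Every remaining group overlaps one of these, and no 6 of the listed groups are pairwise disjoint, so 5 is the maximum.

5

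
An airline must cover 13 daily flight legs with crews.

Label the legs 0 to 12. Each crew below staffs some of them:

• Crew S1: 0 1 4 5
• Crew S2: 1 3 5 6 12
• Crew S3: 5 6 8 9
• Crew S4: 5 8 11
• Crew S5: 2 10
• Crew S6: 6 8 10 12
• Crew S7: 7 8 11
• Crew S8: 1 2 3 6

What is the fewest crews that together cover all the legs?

5

Take {S1, S2, S3, S5, S7}. Their union is {0, 1, 2, 3, 4, 5, 6, 7, 8, 9, 10, 11, 12}, which is all 13 legs.
No 4 of the 8 crews cover everything (all 70 combinations miss at least one leg), so 5 is optimal.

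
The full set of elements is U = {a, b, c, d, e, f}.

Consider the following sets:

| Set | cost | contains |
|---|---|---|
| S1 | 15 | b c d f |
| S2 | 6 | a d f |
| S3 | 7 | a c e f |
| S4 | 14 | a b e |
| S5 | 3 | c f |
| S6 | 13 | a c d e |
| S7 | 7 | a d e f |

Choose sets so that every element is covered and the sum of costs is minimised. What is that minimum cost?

S1, S7 together cover every element (S1 ∪ S7 = {a, b, c, d, e, f}); total cost 15 + 7 = 22.
The greedy pick S5, S7, S4 costs 24; no covering selection beats 22.

22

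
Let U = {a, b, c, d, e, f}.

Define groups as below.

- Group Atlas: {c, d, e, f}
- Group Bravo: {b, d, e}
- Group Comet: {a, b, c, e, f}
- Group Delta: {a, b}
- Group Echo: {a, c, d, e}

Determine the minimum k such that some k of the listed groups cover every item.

Bravo and Comet cover everything between them: the union {a, b, c, d, e, f} is all of U.
No single group has all 6 items (the largest, Comet, has 5), so 2 is optimal.

2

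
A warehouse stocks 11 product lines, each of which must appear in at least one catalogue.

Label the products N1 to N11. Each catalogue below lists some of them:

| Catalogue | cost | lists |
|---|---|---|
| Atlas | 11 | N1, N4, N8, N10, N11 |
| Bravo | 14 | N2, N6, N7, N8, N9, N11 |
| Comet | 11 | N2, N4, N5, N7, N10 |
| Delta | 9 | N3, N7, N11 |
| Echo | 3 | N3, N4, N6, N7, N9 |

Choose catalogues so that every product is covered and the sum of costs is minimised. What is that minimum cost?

Atlas, Comet, Echo together cover every product (Atlas ∪ Comet ∪ Echo = {N1, N2, N3, N4, N5, N6, N7, N8, N9, N10, N11}); total cost 11 + 11 + 3 = 25.
No covering selection has total cost below 25.

25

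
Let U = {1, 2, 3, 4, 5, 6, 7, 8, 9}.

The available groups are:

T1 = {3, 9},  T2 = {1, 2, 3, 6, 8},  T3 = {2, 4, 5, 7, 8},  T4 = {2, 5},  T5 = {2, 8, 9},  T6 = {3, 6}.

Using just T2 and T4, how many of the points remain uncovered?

Union of T2, T4 = {1, 2, 3, 5, 6, 8}.
Not covered: 4, 7, 9 — 3 points.

3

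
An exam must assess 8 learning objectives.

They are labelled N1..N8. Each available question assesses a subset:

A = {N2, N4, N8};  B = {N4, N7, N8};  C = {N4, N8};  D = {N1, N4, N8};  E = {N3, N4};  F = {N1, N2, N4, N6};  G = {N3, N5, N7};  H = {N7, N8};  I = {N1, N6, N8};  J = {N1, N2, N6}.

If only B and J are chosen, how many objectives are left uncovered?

Union of B, J = {N1, N2, N4, N6, N7, N8}.
Not covered: N3, N5 — 2 objectives.

2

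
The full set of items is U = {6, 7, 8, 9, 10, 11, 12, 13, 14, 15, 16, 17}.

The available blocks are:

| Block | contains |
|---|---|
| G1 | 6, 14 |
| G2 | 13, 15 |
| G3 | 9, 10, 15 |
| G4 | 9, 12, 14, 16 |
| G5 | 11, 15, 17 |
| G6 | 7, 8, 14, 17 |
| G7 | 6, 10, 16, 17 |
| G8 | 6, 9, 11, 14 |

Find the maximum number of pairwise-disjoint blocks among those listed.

G4, G5 are pairwise disjoint (G4={9,12,14,16}; G5={11,15,17}).
Every remaining block overlaps one of these, and no 3 of the listed blocks are pairwise disjoint, so 2 is the maximum.

2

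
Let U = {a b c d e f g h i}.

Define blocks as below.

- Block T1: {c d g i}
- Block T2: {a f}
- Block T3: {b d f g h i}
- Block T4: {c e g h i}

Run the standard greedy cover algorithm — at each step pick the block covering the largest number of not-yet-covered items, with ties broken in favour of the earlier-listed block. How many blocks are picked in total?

Greedy: pick T3 (covers 6 new) → pick T4 (covers 2 new) → pick T2 (covers 1 new). Total picks: 3.

3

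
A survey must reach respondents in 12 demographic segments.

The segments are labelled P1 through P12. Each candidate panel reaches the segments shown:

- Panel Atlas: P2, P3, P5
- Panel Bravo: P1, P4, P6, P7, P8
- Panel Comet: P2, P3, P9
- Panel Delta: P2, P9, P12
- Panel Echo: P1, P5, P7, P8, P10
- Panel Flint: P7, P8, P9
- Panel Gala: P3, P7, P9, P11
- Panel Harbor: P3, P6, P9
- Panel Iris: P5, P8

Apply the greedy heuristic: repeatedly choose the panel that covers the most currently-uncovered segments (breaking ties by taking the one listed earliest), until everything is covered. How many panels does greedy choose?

5

Greedy: pick Bravo (covers 5 new) → pick Atlas (covers 3 new) → pick Delta (covers 2 new) → pick Echo (covers 1 new) → pick Gala (covers 1 new). Total picks: 5.
(The true minimum cover uses only 4 panels, so greedy is not optimal here.)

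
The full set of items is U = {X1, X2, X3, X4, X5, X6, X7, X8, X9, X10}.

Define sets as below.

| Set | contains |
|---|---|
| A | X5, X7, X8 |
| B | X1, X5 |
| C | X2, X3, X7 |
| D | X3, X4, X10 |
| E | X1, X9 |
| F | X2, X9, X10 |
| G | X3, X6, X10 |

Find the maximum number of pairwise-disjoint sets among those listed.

3

A, E, G are pairwise disjoint (A={X5,X7,X8}; E={X1,X9}; G={X3,X6,X10}).
Every remaining set overlaps one of these, and no 4 of the listed sets are pairwise disjoint, so 3 is the maximum.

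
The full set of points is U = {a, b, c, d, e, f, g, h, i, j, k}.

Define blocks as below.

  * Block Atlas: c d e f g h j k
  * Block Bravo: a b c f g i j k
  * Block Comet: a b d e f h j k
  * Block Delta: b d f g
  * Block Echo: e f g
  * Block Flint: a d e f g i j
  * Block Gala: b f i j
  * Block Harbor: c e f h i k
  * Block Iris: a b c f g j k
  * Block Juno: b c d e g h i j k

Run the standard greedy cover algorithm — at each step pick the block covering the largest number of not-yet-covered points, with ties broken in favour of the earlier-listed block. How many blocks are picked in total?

Greedy: pick Juno (covers 9 new) → pick Bravo (covers 2 new). Total picks: 2.

2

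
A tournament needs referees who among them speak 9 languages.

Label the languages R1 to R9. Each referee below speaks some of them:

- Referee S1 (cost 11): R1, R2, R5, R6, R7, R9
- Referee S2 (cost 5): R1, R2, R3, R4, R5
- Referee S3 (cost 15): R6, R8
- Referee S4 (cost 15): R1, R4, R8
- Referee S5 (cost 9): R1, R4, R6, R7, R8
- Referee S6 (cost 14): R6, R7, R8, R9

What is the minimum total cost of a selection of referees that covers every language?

S2, S6 together cover every language (S2 ∪ S6 = {R1, R2, R3, R4, R5, R6, R7, R8, R9}); total cost 5 + 14 = 19.
The greedy pick S2, S5, S1 costs 25; no covering selection beats 19.

19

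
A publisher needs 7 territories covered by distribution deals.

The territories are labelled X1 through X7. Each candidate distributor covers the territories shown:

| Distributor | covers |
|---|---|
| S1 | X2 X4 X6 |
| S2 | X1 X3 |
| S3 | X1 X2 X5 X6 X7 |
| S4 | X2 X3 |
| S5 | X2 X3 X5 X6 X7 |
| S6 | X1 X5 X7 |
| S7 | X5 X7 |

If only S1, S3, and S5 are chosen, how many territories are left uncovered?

Union of S1, S3, S5 = {X1, X2, X3, X4, X5, X6, X7} — that's every territory, so 0 are uncovered.

0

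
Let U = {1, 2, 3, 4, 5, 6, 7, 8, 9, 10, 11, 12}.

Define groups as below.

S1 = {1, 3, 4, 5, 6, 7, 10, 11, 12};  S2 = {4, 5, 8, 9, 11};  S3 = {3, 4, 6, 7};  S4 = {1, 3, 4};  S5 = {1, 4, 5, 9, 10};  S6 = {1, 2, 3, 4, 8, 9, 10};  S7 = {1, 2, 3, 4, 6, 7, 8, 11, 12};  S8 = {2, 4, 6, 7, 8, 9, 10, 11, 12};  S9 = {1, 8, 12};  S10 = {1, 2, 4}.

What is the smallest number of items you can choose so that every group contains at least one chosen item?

H = {4, 12} meets every group (each contains at least one member of H), and |H| = 2.
The groups S3, S9 are pairwise disjoint, so any hitting set needs a separate item for each — at least 2. Hence 2 is optimal.

2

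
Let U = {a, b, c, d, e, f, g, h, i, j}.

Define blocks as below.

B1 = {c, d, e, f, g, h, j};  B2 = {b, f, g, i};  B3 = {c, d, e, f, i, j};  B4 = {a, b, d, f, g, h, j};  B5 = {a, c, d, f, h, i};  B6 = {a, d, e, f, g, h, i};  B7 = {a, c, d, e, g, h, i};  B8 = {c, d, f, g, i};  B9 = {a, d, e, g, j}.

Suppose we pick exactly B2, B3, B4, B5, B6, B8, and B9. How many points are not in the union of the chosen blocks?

Union of B2, B3, B4, B5, B6, B8, B9 = {a, b, c, d, e, f, g, h, i, j} — that's every point, so 0 are uncovered.

0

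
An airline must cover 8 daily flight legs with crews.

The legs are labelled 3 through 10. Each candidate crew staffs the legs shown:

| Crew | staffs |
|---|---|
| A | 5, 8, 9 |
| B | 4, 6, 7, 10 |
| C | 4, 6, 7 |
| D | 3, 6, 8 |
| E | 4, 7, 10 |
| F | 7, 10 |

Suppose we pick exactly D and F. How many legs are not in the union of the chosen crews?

Union of D, F = {3, 6, 7, 8, 10}.
Not covered: 4, 5, 9 — 3 legs.

3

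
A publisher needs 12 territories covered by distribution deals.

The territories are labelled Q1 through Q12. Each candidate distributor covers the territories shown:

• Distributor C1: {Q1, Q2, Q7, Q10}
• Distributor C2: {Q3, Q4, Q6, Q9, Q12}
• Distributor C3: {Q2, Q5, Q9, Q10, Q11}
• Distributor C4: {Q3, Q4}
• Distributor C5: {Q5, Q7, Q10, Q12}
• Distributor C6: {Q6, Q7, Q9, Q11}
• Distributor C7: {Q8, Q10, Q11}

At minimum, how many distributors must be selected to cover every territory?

C1 and C2 and C3 and C7 together: C1 ∪ C2 ∪ C3 ∪ C7 = {Q1, Q2, Q3, Q4, Q5, Q6, Q7, Q8, Q9, Q10, Q11, Q12} — every territory is covered.
No 3 of the 7 distributors cover everything (all 35 combinations miss at least one territory), so 4 is optimal.

4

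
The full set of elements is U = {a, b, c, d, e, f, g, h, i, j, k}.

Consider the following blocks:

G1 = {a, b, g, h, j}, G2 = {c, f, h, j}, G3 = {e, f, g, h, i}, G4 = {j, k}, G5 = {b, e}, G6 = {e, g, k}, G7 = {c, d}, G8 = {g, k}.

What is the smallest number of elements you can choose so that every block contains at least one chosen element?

T = {b, d, f, k} meets every block (each contains at least one member of T), and |T| = 4.
No choice of 3 elements meets every block, so 4 is the minimum.

4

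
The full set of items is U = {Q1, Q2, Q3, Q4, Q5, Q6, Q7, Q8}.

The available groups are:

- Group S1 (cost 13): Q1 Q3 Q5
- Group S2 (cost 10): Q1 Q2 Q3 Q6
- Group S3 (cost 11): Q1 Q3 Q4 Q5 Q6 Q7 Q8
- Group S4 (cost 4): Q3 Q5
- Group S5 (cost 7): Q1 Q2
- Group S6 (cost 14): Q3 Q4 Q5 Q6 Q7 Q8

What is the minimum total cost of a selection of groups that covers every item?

18

S3, S5 together cover every item (S3 ∪ S5 = {Q1, Q2, Q3, Q4, Q5, Q6, Q7, Q8}); total cost 11 + 7 = 18.
No covering selection has total cost below 18.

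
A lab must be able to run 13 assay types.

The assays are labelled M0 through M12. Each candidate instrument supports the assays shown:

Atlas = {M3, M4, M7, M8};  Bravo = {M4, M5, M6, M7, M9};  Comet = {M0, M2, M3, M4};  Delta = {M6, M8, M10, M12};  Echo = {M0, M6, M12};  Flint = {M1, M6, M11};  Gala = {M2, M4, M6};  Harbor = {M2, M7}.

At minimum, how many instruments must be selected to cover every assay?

4

Take {Bravo, Comet, Delta, Flint}. Their union is {M0, M1, M2, M3, M4, M5, M6, M7, M8, M9, M10, M11, M12}, which is all 13 assays.
Only Flint contains M1, so Flint is forced; the remaining 10 assays need at least 3 more instruments (each remaining instrument adds at most 4) — so at least 4 instruments are needed, and 4 is optimal.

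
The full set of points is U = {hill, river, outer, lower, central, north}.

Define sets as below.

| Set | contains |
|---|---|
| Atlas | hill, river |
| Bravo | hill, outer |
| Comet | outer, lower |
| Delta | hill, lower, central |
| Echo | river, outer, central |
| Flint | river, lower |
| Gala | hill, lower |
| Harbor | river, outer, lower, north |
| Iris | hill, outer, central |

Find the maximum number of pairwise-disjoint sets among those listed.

Flint, Iris are pairwise disjoint (Flint={river,lower}; Iris={hill,outer,central}).
Every remaining set overlaps one of these, and no 3 of the listed sets are pairwise disjoint, so 2 is the maximum.

2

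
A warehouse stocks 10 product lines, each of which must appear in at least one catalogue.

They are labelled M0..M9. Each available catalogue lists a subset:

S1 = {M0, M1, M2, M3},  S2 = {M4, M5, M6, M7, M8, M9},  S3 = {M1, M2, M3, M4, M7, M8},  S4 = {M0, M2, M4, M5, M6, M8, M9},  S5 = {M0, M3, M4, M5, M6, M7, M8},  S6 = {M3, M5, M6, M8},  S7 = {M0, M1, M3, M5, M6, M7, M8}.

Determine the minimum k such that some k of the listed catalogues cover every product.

S3 and S4 together: S3 ∪ S4 = {M0, M1, M2, M3, M4, M5, M6, M7, M8, M9} — every product is covered.
No single catalogue has all 10 products (the largest, S4, has 7), so 2 is optimal.

2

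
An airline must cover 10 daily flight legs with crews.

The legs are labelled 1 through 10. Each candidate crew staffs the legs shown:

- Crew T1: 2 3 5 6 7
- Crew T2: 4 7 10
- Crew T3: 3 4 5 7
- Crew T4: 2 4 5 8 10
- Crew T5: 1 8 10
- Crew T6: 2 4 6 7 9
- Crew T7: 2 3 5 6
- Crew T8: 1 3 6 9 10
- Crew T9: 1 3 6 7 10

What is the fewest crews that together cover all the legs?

3

T3 and T5 and T6 together: T3 ∪ T5 ∪ T6 = {1, 2, 3, 4, 5, 6, 7, 8, 9, 10} — every leg is covered.
No 2 of the 9 crews cover everything (all 36 combinations miss at least one leg), so 3 is optimal.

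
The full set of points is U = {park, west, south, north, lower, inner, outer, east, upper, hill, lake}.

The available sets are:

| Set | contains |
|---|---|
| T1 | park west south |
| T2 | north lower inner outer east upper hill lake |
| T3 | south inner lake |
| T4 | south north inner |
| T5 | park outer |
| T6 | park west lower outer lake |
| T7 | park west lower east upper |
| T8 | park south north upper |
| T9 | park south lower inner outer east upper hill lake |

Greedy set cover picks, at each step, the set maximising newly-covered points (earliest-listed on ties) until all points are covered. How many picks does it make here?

Greedy: pick T9 (covers 9 new) → pick T1 (covers 1 new) → pick T2 (covers 1 new). Total picks: 3.
(The true minimum cover uses only 2 sets, so greedy is not optimal here.)

3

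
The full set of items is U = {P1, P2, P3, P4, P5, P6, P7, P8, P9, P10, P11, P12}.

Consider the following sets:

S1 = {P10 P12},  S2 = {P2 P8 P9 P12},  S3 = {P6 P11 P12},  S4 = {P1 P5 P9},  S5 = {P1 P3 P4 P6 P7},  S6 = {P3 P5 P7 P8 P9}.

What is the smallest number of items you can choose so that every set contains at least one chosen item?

H = {P1, P7, P12} meets every set (each contains at least one member of H), and |H| = 3.
No choice of 2 items meets every set, so 3 is the minimum.

3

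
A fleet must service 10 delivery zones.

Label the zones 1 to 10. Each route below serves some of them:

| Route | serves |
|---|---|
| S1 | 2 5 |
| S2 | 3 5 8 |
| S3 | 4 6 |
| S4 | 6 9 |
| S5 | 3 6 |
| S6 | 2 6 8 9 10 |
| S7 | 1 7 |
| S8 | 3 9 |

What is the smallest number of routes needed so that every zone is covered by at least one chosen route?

S2 and S3 and S6 and S7 together: S2 ∪ S3 ∪ S6 ∪ S7 = {1, 2, 3, 4, 5, 6, 7, 8, 9, 10} — every zone is covered.
Only S6 contains 10, so S6 is forced; the remaining 5 zones need at least 3 more routes (each remaining route adds at most 2) — so at least 4 routes are needed, and 4 is optimal.

4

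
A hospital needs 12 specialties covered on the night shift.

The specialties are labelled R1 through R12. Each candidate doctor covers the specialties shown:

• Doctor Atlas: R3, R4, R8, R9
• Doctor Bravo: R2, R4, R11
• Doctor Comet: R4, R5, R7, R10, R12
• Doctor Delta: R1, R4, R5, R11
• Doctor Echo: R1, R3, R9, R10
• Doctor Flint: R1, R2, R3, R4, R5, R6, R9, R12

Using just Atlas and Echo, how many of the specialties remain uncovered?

Union of Atlas, Echo = {R1, R3, R4, R8, R9, R10}.
Not covered: R2, R5, R6, R7, R11, R12 — 6 specialties.

6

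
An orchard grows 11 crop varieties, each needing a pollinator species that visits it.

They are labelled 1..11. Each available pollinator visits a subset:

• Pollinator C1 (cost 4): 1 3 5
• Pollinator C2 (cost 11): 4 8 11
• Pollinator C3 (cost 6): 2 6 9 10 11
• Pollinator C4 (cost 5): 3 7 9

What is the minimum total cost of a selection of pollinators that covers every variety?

C1, C2, C3, C4 together cover every variety (C1 ∪ C2 ∪ C3 ∪ C4 = {1, 2, 3, 4, 5, 6, 7, 8, 9, 10, 11}); total cost 4 + 11 + 6 + 5 = 26.
No covering selection has total cost below 26.

26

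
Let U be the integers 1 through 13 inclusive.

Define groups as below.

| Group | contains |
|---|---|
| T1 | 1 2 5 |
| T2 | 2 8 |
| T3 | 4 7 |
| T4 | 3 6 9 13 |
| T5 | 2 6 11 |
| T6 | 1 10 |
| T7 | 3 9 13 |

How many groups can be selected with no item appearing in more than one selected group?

T3, T5, T6, T7 are pairwise disjoint (T3={4,7}; T5={2,6,11}; T6={1,10}; T7={3,9,13}).
Every remaining group overlaps one of these, and no 5 of the listed groups are pairwise disjoint, so 4 is the maximum.

4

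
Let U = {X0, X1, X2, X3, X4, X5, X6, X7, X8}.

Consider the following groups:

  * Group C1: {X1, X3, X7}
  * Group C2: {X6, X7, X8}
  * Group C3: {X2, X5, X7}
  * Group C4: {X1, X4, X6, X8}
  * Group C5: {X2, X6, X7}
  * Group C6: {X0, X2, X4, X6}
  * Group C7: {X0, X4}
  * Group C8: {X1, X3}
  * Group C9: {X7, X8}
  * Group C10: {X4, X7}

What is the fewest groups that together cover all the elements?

Take {C3, C4, C6, C8}. Their union is {X0, X1, X2, X3, X4, X5, X6, X7, X8}, which is all 9 elements.
No 3 of the 10 groups cover everything (all 120 combinations miss at least one element), so 4 is optimal.

4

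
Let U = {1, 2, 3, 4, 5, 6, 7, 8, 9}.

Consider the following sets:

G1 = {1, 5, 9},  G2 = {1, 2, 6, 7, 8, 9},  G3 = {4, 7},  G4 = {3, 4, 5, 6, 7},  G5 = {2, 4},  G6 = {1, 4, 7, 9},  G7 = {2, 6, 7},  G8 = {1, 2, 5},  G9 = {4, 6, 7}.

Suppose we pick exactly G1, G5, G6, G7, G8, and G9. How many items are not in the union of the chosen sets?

Union of G1, G5, G6, G7, G8, G9 = {1, 2, 4, 5, 6, 7, 9}.
Not covered: 3, 8 — 2 items.

2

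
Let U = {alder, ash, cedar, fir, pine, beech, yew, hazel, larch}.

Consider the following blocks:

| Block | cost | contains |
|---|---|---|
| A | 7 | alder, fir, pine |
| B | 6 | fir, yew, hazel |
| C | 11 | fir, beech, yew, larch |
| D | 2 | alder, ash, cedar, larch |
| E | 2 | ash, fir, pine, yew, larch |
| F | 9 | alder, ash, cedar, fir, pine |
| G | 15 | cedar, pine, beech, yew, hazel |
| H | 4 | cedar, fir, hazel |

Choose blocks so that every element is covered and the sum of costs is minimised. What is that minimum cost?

D, E, G together cover every element (D ∪ E ∪ G = {alder, ash, cedar, fir, pine, beech, yew, hazel, larch}); total cost 2 + 2 + 15 = 19.
No covering selection has total cost below 19.

19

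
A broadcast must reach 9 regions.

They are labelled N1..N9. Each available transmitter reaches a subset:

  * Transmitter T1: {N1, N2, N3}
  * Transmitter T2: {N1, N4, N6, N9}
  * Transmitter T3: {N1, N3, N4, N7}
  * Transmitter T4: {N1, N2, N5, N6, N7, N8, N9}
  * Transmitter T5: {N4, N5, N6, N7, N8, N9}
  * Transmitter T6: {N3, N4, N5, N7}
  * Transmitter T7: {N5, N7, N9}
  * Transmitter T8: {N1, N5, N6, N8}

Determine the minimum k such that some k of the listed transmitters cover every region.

2

T4 and T6 together: T4 ∪ T6 = {N1, N2, N3, N4, N5, N6, N7, N8, N9} — every region is covered.
No single transmitter has all 9 regions (the largest, T4, has 7), so 2 is optimal.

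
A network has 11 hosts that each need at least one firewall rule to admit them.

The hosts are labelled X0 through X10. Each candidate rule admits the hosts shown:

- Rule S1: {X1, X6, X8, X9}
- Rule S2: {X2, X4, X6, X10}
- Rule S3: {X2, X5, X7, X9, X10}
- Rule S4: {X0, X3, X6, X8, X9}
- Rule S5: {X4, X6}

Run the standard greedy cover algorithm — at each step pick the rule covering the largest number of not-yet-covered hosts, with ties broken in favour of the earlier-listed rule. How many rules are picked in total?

Greedy: pick S3 (covers 5 new) → pick S4 (covers 4 new) → pick S1 (covers 1 new) → pick S2 (covers 1 new). Total picks: 4.

4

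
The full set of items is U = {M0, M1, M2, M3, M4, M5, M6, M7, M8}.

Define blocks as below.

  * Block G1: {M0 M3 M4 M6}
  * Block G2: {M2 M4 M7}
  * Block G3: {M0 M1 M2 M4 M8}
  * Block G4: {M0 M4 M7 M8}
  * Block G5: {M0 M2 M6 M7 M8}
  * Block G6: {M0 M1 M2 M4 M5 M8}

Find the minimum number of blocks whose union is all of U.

G1, G2, and G6 cover everything between them: the union {M0, M1, M2, M3, M4, M5, M6, M7, M8} is all of U.
Only G1 contains M3, so G1 is forced; the remaining 5 items need at least 2 more blocks (each remaining block adds at most 4) — so at least 3 blocks are needed, and 3 is optimal.

3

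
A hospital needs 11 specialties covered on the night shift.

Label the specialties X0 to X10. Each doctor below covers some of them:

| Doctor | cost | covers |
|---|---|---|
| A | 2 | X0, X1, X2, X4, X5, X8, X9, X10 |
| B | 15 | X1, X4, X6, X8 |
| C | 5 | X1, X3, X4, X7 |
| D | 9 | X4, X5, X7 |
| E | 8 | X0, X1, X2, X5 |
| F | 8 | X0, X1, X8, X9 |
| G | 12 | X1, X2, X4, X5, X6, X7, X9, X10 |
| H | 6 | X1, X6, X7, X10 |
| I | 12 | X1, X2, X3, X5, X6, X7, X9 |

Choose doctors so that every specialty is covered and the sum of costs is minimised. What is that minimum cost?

13

A, C, H together cover every specialty (A ∪ C ∪ H = {X0, X1, X2, X3, X4, X5, X6, X7, X8, X9, X10}); total cost 2 + 5 + 6 = 13.
No covering selection has total cost below 13.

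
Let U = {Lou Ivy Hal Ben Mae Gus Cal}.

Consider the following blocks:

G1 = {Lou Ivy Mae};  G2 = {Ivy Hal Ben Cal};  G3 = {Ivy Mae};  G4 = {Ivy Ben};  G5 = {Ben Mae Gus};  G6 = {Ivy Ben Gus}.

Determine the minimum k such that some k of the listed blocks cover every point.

3

G1, G2, and G5 cover everything between them: the union {Lou, Ivy, Hal, Ben, Mae, Gus, Cal} is all of U.
Only G1 contains Lou, so G1 is forced; the remaining 4 points need at least 2 more blocks (each remaining block adds at most 3) — so at least 3 blocks are needed, and 3 is optimal.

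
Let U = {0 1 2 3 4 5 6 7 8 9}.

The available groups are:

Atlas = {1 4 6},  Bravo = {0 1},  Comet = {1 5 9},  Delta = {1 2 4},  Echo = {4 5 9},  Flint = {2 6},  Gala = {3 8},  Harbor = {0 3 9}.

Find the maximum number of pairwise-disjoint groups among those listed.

Bravo, Echo, Flint, Gala are pairwise disjoint (Bravo={0,1}; Echo={4,5,9}; Flint={2,6}; Gala={3,8}).
Every remaining group overlaps one of these, and no 5 of the listed groups are pairwise disjoint, so 4 is the maximum.

4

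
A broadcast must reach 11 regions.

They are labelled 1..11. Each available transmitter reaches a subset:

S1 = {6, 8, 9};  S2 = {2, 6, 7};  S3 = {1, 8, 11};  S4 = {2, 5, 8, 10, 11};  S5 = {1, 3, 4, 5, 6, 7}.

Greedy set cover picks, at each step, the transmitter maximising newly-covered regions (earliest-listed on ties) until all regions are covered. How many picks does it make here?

Greedy: pick S5 (covers 6 new) → pick S4 (covers 4 new) → pick S1 (covers 1 new). Total picks: 3.

3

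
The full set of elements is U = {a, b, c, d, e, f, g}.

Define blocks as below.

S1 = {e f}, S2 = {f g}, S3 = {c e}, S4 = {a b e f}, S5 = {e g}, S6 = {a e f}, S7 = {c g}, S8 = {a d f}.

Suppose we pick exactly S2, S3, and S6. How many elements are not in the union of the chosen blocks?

Union of S2, S3, S6 = {a, c, e, f, g}.
Not covered: b, d — 2 elements.

2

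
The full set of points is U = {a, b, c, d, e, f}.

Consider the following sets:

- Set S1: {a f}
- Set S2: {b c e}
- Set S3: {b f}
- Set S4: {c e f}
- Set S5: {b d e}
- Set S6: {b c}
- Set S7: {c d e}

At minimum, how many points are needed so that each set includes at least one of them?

3

Take H = {b, e, f}. Each listed set contains at least one of these, so H is a hitting set of size 3.
No choice of 2 points meets every set, so 3 is the minimum.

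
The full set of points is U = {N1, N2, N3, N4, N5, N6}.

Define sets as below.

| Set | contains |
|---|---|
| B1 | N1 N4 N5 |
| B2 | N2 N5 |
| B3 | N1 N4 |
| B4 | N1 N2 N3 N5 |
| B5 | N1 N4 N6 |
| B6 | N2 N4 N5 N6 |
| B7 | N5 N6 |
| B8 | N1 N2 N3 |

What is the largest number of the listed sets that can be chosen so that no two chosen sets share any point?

2

B2, B5 are pairwise disjoint (B2={N2,N5}; B5={N1,N4,N6}).
Every remaining set overlaps one of these, and no 3 of the listed sets are pairwise disjoint, so 2 is the maximum.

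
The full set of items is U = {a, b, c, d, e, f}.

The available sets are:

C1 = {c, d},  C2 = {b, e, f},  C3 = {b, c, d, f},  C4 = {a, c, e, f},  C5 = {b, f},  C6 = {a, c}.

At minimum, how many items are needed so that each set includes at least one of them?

H = {c, f} meets every set (each contains at least one member of H), and |H| = 2.
The sets C2, C6 are pairwise disjoint, so any hitting set needs a separate item for each — at least 2. Hence 2 is optimal.

2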